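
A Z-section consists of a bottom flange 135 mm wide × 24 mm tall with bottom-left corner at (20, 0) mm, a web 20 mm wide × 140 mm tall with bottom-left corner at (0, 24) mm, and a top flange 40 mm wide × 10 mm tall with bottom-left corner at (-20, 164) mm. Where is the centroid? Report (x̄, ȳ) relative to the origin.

x̄ = 48.37 mm, ȳ = 57.40 mm

bottom flange: A = 135 × 24 = 3240.00, centroid at (87.50, 12.00).
web: A = 20 × 140 = 2800.00, centroid at (10.00, 94.00).
top flange: A = 40 × 10 = 400.00, centroid at (0.00, 169.00).
ΣA = 6440.00 mm², ΣAx̄ = 311500.00 mm³, ΣAȳ = 369680.00 mm³.
x̄ = 311500.00/6440.00 = 48.37 mm; ȳ = 369680.00/6440.00 = 57.40 mm.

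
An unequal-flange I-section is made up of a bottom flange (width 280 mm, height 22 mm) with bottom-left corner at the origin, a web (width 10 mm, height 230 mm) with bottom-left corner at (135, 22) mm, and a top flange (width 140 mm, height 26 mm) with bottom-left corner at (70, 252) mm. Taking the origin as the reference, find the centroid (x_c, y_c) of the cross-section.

x_c = 140.00 mm, y_c = 111.36 mm

bottom flange: A = 280 × 22 = 6160.00, centroid at (140.00, 11.00).
web: A = 10 × 230 = 2300.00, centroid at (140.00, 137.00).
top flange: A = 140 × 26 = 3640.00, centroid at (140.00, 265.00).
ΣA = 12100.00 mm²
ΣAx_c = (6160.00)(140.00) + (2300.00)(140.00) + (3640.00)(140.00) = 1694000.00 mm³
ΣAy_c = (6160.00)(11.00) + (2300.00)(137.00) + (3640.00)(265.00) = 1347460.00 mm³
x_c = 1694000.00 / 12100.00 = 140.00 mm
y_c = 1347460.00 / 12100.00 = 111.36 mm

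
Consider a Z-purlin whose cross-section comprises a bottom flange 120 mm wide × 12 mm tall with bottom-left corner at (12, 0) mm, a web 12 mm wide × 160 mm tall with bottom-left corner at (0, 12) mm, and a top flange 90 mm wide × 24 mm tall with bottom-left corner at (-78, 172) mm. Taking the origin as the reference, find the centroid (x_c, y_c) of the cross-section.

x_c = 7.96 mm, y_c = 105.57 mm

bottom flange: A = 120 × 12 = 1440.00, centroid at (72.00, 6.00).
web: A = 12 × 160 = 1920.00, centroid at (6.00, 92.00).
top flange: A = 90 × 24 = 2160.00, centroid at (-33.00, 184.00).
ΣA = 5520.00 mm²
ΣAx_c = (1440.00)(72.00) + (1920.00)(6.00) + (2160.00)(-33.00) = 43920.00 mm³
ΣAy_c = (1440.00)(6.00) + (1920.00)(92.00) + (2160.00)(184.00) = 582720.00 mm³
x_c = 43920.00 / 5520.00 = 7.96 mm
y_c = 582720.00 / 5520.00 = 105.57 mm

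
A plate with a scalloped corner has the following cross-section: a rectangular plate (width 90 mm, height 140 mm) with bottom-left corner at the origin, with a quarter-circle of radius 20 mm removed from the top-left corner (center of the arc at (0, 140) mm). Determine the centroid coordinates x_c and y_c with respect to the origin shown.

x_c = 45.93 mm, y_c = 68.43 mm

plate: A = 90 × 140 = 12600.00, centroid at (45.00, 70.00).
removed quarter-circle: A = −¼π·20² = -314.16, centroid at (8.49, 131.51).
ΣA = 12285.84 mm²
ΣAx_c = (12600.00)(45.00) + (-314.16)(8.49) = 564333.33 mm³
ΣAy_c = (12600.00)(70.00) + (-314.16)(131.51) = 840684.37 mm³
x_c = 564333.33 / 12285.84 = 45.93 mm
y_c = 840684.37 / 12285.84 = 68.43 mm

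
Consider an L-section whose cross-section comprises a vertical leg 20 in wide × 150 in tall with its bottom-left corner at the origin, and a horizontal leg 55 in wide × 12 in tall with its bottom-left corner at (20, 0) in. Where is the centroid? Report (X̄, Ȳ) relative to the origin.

Part | A | x̄ᵢ | ȳᵢ | A·x̄ᵢ | A·ȳᵢ
vertical leg | 3000.00 | 10.00 | 75.00 | 30000.00 | 225000.00
horizontal leg | 660.00 | 47.50 | 6.00 | 31350.00 | 3960.00
Σ | 3660.00 |  |  | 61350.00 | 228960.00
X̄ = 61350.00 / 3660.00 = 16.76 in
Ȳ = 228960.00 / 3660.00 = 62.56 in

X̄ = 16.76 in, Ȳ = 62.56 in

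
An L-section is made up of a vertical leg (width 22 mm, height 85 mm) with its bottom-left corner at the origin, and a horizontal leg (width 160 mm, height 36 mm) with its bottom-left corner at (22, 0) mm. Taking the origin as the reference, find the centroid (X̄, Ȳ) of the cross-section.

vertical leg: A = 22 × 85 = 1870.00, centroid at (11.00, 42.50).
horizontal leg: A = 160 × 36 = 5760.00, centroid at (102.00, 18.00).
ΣA = 7630.00 mm²
ΣAX̄ = (1870.00)(11.00) + (5760.00)(102.00) = 608090.00 mm³
ΣAȲ = (1870.00)(42.50) + (5760.00)(18.00) = 183155.00 mm³
X̄ = 608090.00 / 7630.00 = 79.70 mm
Ȳ = 183155.00 / 7630.00 = 24.00 mm

X̄ = 79.70 mm, Ȳ = 24.00 mm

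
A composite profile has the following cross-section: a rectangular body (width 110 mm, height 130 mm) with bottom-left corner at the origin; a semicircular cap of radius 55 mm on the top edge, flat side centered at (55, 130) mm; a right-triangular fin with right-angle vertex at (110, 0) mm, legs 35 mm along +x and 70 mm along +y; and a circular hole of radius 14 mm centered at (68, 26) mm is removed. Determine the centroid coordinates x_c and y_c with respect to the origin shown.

x_c = 58.75 mm, y_c = 84.98 mm

Part | A | x̄ᵢ | ȳᵢ | A·x̄ᵢ | A·ȳᵢ
rectangular body | 14300.00 | 55.00 | 65.00 | 786500.00 | 929500.00
semicircular top | 4751.66 | 55.00 | 153.34 | 261341.24 | 728632.32
triangular fin | 1225.00 | 121.67 | 23.33 | 149041.67 | 28583.33
hole | -615.75 | 68.00 | 26.00 | -41871.15 | -16009.56
Σ | 19660.91 |  |  | 1155011.76 | 1670706.10
x_c = 1155011.76 / 19660.91 = 58.75 mm
y_c = 1670706.10 / 19660.91 = 84.98 mm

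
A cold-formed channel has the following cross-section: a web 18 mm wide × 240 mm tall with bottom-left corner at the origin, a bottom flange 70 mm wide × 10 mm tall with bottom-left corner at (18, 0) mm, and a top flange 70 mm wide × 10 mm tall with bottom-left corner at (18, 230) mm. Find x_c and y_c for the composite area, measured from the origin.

web: A = 18 × 240 = 4320.00, centroid at (9.00, 120.00).
bottom flange: A = 70 × 10 = 700.00, centroid at (53.00, 5.00).
top flange: A = 70 × 10 = 700.00, centroid at (53.00, 235.00).
ΣA = 5720.00 mm²
ΣAx_c = (4320.00)(9.00) + (700.00)(53.00) + (700.00)(53.00) = 113080.00 mm³
ΣAy_c = (4320.00)(120.00) + (700.00)(5.00) + (700.00)(235.00) = 686400.00 mm³
x_c = 113080.00 / 5720.00 = 19.77 mm
y_c = 686400.00 / 5720.00 = 120.00 mm

x_c = 19.77 mm, y_c = 120.00 mm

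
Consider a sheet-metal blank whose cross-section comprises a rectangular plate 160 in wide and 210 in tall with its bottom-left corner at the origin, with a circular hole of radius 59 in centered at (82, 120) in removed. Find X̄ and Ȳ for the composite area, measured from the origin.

Part | A | x̄ᵢ | ȳᵢ | A·x̄ᵢ | A·ȳᵢ
plate | 33600.00 | 80.00 | 105.00 | 2688000.00 | 3528000.00
hole | -10935.88 | 82.00 | 120.00 | -896742.49 | -1312306.08
Σ | 22664.12 |  |  | 1791257.51 | 2215693.92
X̄ = 1791257.51 / 22664.12 = 79.03 in
Ȳ = 2215693.92 / 22664.12 = 97.76 in

X̄ = 79.03 in, Ȳ = 97.76 in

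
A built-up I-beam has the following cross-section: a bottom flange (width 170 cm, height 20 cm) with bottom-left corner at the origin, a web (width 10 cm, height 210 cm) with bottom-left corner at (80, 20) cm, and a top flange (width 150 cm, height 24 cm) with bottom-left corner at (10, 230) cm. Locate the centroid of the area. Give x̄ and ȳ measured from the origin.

Part | A | x̄ᵢ | ȳᵢ | A·x̄ᵢ | A·ȳᵢ
bottom flange | 3400.00 | 85.00 | 10.00 | 289000.00 | 34000.00
web | 2100.00 | 85.00 | 125.00 | 178500.00 | 262500.00
top flange | 3600.00 | 85.00 | 242.00 | 306000.00 | 871200.00
Σ | 9100.00 |  |  | 773500.00 | 1167700.00
x̄ = 773500.00 / 9100.00 = 85.00 cm
ȳ = 1167700.00 / 9100.00 = 128.32 cm

x̄ = 85.00 cm, ȳ = 128.32 cm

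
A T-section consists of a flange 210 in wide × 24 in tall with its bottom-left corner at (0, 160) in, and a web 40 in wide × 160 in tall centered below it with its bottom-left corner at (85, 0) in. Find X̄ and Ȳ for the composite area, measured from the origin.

X̄ = 105.00 in, Ȳ = 120.53 in

web: A = 40 × 160 = 6400.00, centroid at (105.00, 80.00).
flange: A = 210 × 24 = 5040.00, centroid at (105.00, 172.00).
ΣA = 11440.00 in²
ΣAX̄ = (6400.00)(105.00) + (5040.00)(105.00) = 1201200.00 in³
ΣAȲ = (6400.00)(80.00) + (5040.00)(172.00) = 1378880.00 in³
X̄ = 1201200.00 / 11440.00 = 105.00 in
Ȳ = 1378880.00 / 11440.00 = 120.53 in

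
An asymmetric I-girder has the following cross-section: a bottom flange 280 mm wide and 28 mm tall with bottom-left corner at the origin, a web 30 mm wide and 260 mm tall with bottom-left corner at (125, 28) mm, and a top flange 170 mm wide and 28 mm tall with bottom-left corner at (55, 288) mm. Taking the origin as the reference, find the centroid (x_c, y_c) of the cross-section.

bottom flange: A = 280 × 28 = 7840.00, centroid at (140.00, 14.00).
web: A = 30 × 260 = 7800.00, centroid at (140.00, 158.00).
top flange: A = 170 × 28 = 4760.00, centroid at (140.00, 302.00).
ΣA = 20400.00 mm², ΣAx_c = 2856000.00 mm³, ΣAy_c = 2779680.00 mm³.
x_c = 2856000.00/20400.00 = 140.00 mm; y_c = 2779680.00/20400.00 = 136.26 mm.

x_c = 140.00 mm, y_c = 136.26 mm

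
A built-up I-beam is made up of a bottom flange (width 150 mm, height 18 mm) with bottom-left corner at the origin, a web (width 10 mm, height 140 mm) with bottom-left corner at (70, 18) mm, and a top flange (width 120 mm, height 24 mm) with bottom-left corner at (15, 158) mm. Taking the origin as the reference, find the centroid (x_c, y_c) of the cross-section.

bottom flange: A = 150 × 18 = 2700.00, centroid at (75.00, 9.00).
web: A = 10 × 140 = 1400.00, centroid at (75.00, 88.00).
top flange: A = 120 × 24 = 2880.00, centroid at (75.00, 170.00).
ΣA = 6980.00 mm²
ΣAx_c = (2700.00)(75.00) + (1400.00)(75.00) + (2880.00)(75.00) = 523500.00 mm³
ΣAy_c = (2700.00)(9.00) + (1400.00)(88.00) + (2880.00)(170.00) = 637100.00 mm³
x_c = 523500.00 / 6980.00 = 75.00 mm
y_c = 637100.00 / 6980.00 = 91.28 mm

x_c = 75.00 mm, y_c = 91.28 mm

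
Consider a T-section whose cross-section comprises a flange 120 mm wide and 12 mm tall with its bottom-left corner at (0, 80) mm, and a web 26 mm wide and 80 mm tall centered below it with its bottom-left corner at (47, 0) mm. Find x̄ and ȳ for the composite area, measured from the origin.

x̄ = 60.00 mm, ȳ = 58.82 mm

web: A = 26 × 80 = 2080.00, centroid at (60.00, 40.00).
flange: A = 120 × 12 = 1440.00, centroid at (60.00, 86.00).
ΣA = 3520.00 mm²
ΣAx̄ = (2080.00)(60.00) + (1440.00)(60.00) = 211200.00 mm³
ΣAȳ = (2080.00)(40.00) + (1440.00)(86.00) = 207040.00 mm³
x̄ = 211200.00 / 3520.00 = 60.00 mm
ȳ = 207040.00 / 3520.00 = 58.82 mm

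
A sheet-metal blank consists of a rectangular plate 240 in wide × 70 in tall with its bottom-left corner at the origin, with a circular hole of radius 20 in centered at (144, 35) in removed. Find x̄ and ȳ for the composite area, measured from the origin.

x̄ = 118.06 in, ȳ = 35.00 in

Part | A | x̄ᵢ | ȳᵢ | A·x̄ᵢ | A·ȳᵢ
plate | 16800.00 | 120.00 | 35.00 | 2016000.00 | 588000.00
hole | -1256.64 | 144.00 | 35.00 | -180955.74 | -43982.30
Σ | 15543.36 |  |  | 1835044.26 | 544017.70
x̄ = 1835044.26 / 15543.36 = 118.06 in
ȳ = 544017.70 / 15543.36 = 35.00 in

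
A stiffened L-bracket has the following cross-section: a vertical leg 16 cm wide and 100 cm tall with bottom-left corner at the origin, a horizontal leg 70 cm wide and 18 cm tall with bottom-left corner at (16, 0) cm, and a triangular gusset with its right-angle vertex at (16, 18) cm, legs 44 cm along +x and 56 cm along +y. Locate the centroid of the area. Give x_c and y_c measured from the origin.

Part | A | x̄ᵢ | ȳᵢ | A·x̄ᵢ | A·ȳᵢ
vertical leg | 1600.00 | 8.00 | 50.00 | 12800.00 | 80000.00
horizontal leg | 1260.00 | 51.00 | 9.00 | 64260.00 | 11340.00
gusset | 1232.00 | 30.67 | 36.67 | 37781.33 | 45173.33
Σ | 4092.00 |  |  | 114841.33 | 136513.33
x_c = 114841.33 / 4092.00 = 28.06 cm
y_c = 136513.33 / 4092.00 = 33.36 cm

x_c = 28.06 cm, y_c = 33.36 cm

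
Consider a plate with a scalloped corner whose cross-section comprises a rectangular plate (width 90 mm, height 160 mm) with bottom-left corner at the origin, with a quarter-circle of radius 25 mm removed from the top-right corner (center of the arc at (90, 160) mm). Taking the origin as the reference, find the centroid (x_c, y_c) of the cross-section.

plate: A = 90 × 160 = 14400.00, centroid at (45.00, 80.00).
removed quarter-circle: A = −¼π·25² = -490.87, centroid at (79.39, 149.39).
ΣA = 13909.13 mm², ΣAx_c = 609029.69 mm³, ΣAy_c = 1078668.52 mm³.
x_c = 609029.69/13909.13 = 43.79 mm; y_c = 1078668.52/13909.13 = 77.55 mm.

x_c = 43.79 mm, y_c = 77.55 mm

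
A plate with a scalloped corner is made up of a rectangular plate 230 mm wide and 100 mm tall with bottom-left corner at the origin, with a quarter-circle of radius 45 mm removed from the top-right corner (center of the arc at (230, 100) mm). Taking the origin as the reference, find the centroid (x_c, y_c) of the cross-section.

plate: A = 230 × 100 = 23000.00, centroid at (115.00, 50.00).
removed quarter-circle: A = −¼π·45² = -1590.43, centroid at (210.90, 80.90).
ΣA = 21409.57 mm², ΣAx_c = 2309575.81 mm³, ΣAy_c = 1021331.87 mm³.
x_c = 2309575.81/21409.57 = 107.88 mm; y_c = 1021331.87/21409.57 = 47.70 mm.

x_c = 107.88 mm, y_c = 47.70 mm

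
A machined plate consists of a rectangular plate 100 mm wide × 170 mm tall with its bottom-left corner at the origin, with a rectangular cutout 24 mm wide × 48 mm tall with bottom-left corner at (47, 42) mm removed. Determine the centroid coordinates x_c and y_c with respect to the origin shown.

plate: A = 100 × 170 = 17000.00, centroid at (50.00, 85.00).
hole: A = −(24 × 48) = -1152.00, centroid at (59.00, 66.00).
ΣA = 15848.00 mm², ΣAx_c = 782032.00 mm³, ΣAy_c = 1368968.00 mm³.
x_c = 782032.00/15848.00 = 49.35 mm; y_c = 1368968.00/15848.00 = 86.38 mm.

x_c = 49.35 mm, y_c = 86.38 mm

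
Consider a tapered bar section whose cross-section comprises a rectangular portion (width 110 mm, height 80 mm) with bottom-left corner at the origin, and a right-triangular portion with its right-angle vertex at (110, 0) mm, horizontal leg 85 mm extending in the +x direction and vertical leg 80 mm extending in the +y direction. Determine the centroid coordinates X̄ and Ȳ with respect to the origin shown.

rectangular portion: A = 110 × 80 = 8800.00, centroid at (55.00, 40.00).
triangular portion: A = ½·85·80 = 3400.00, centroid at (138.33, 26.67).
ΣA = 12200.00 mm², ΣAX̄ = 954333.33 mm³, ΣAȲ = 442666.67 mm³.
X̄ = 954333.33/12200.00 = 78.22 mm; Ȳ = 442666.67/12200.00 = 36.28 mm.

X̄ = 78.22 mm, Ȳ = 36.28 mm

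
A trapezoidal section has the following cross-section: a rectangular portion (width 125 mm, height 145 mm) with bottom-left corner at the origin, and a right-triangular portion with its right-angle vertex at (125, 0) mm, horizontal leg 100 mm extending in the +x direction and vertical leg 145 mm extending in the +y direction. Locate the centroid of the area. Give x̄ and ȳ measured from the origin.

Part | A | x̄ᵢ | ȳᵢ | A·x̄ᵢ | A·ȳᵢ
rectangular portion | 18125.00 | 62.50 | 72.50 | 1132812.50 | 1314062.50
triangular portion | 7250.00 | 158.33 | 48.33 | 1147916.67 | 350416.67
Σ | 25375.00 |  |  | 2280729.17 | 1664479.17
x̄ = 2280729.17 / 25375.00 = 89.88 mm
ȳ = 1664479.17 / 25375.00 = 65.60 mm

x̄ = 89.88 mm, ȳ = 65.60 mm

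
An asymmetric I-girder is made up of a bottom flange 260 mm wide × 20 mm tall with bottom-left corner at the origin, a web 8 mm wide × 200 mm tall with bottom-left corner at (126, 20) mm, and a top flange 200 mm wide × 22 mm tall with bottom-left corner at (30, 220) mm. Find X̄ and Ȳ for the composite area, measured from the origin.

bottom flange: A = 260 × 20 = 5200.00, centroid at (130.00, 10.00).
web: A = 8 × 200 = 1600.00, centroid at (130.00, 120.00).
top flange: A = 200 × 22 = 4400.00, centroid at (130.00, 231.00).
ΣA = 11200.00 mm², ΣAX̄ = 1456000.00 mm³, ΣAȲ = 1260400.00 mm³.
X̄ = 1456000.00/11200.00 = 130.00 mm; Ȳ = 1260400.00/11200.00 = 112.54 mm.

X̄ = 130.00 mm, Ȳ = 112.54 mm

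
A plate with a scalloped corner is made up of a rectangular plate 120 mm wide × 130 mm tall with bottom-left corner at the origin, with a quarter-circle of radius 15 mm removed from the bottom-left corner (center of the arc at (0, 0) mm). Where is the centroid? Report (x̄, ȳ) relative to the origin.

plate: A = 120 × 130 = 15600.00, centroid at (60.00, 65.00).
removed quarter-circle: A = −¼π·15² = -176.71, centroid at (6.37, 6.37).
ΣA = 15423.29 mm²
ΣAx̄ = (15600.00)(60.00) + (-176.71)(6.37) = 934875.00 mm³
ΣAȳ = (15600.00)(65.00) + (-176.71)(6.37) = 1012875.00 mm³
x̄ = 934875.00 / 15423.29 = 60.61 mm
ȳ = 1012875.00 / 15423.29 = 65.67 mm

x̄ = 60.61 mm, ȳ = 65.67 mm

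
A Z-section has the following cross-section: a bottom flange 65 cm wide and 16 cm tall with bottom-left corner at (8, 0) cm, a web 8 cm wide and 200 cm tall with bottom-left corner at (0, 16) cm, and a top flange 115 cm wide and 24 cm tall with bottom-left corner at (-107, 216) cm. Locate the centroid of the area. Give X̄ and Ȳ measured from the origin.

Part | A | x̄ᵢ | ȳᵢ | A·x̄ᵢ | A·ȳᵢ
bottom flange | 1040.00 | 40.50 | 8.00 | 42120.00 | 8320.00
web | 1600.00 | 4.00 | 116.00 | 6400.00 | 185600.00
top flange | 2760.00 | -49.50 | 228.00 | -136620.00 | 629280.00
Σ | 5400.00 |  |  | -88100.00 | 823200.00
X̄ = -88100.00 / 5400.00 = -16.31 cm
Ȳ = 823200.00 / 5400.00 = 152.44 cm

X̄ = -16.31 cm, Ȳ = 152.44 cm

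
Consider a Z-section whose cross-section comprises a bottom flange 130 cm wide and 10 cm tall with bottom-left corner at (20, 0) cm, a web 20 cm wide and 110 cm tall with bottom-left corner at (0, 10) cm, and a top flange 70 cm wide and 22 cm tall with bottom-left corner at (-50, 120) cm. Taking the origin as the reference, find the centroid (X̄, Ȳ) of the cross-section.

Part | A | x̄ᵢ | ȳᵢ | A·x̄ᵢ | A·ȳᵢ
bottom flange | 1300.00 | 85.00 | 5.00 | 110500.00 | 6500.00
web | 2200.00 | 10.00 | 65.00 | 22000.00 | 143000.00
top flange | 1540.00 | -15.00 | 131.00 | -23100.00 | 201740.00
Σ | 5040.00 |  |  | 109400.00 | 351240.00
X̄ = 109400.00 / 5040.00 = 21.71 cm
Ȳ = 351240.00 / 5040.00 = 69.69 cm

X̄ = 21.71 cm, Ȳ = 69.69 cm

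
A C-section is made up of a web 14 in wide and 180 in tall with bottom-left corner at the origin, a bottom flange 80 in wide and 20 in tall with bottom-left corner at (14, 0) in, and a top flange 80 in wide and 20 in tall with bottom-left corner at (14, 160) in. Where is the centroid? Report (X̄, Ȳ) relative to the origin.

X̄ = 33.29 in, Ȳ = 90.00 in

Part | A | x̄ᵢ | ȳᵢ | A·x̄ᵢ | A·ȳᵢ
web | 2520.00 | 7.00 | 90.00 | 17640.00 | 226800.00
bottom flange | 1600.00 | 54.00 | 10.00 | 86400.00 | 16000.00
top flange | 1600.00 | 54.00 | 170.00 | 86400.00 | 272000.00
Σ | 5720.00 |  |  | 190440.00 | 514800.00
X̄ = 190440.00 / 5720.00 = 33.29 in
Ȳ = 514800.00 / 5720.00 = 90.00 in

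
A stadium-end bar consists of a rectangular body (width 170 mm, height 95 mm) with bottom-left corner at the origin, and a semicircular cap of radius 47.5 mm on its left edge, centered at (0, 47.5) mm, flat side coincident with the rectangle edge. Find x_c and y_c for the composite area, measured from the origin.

rectangular body: A = 170 × 95 = 16150.00, centroid at (85.00, 47.50).
semicircular end: A = ½π·47.5² = 3544.11, centroid at (-20.16, 47.50).
ΣA = 19694.11 mm², ΣAx_c = 1301302.08 mm³, ΣAy_c = 935470.19 mm³.
x_c = 1301302.08/19694.11 = 66.08 mm; y_c = 935470.19/19694.11 = 47.50 mm.

x_c = 66.08 mm, y_c = 47.50 mm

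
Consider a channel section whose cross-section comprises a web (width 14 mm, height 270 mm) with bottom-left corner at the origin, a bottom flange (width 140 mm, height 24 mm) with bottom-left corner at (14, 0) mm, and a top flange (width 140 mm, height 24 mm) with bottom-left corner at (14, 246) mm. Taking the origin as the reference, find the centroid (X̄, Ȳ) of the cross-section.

web: A = 14 × 270 = 3780.00, centroid at (7.00, 135.00).
bottom flange: A = 140 × 24 = 3360.00, centroid at (84.00, 12.00).
top flange: A = 140 × 24 = 3360.00, centroid at (84.00, 258.00).
ΣA = 10500.00 mm²
ΣAX̄ = (3780.00)(7.00) + (3360.00)(84.00) + (3360.00)(84.00) = 590940.00 mm³
ΣAȲ = (3780.00)(135.00) + (3360.00)(12.00) + (3360.00)(258.00) = 1417500.00 mm³
X̄ = 590940.00 / 10500.00 = 56.28 mm
Ȳ = 1417500.00 / 10500.00 = 135.00 mm

X̄ = 56.28 mm, Ȳ = 135.00 mm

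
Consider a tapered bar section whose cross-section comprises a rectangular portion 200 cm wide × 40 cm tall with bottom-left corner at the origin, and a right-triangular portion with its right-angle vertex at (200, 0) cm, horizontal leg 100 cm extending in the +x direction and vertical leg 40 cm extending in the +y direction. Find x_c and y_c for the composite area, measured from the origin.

x_c = 126.67 cm, y_c = 18.67 cm

rectangular portion: A = 200 × 40 = 8000.00, centroid at (100.00, 20.00).
triangular portion: A = ½·100·40 = 2000.00, centroid at (233.33, 13.33).
ΣA = 10000.00 cm², ΣAx_c = 1266666.67 cm³, ΣAy_c = 186666.67 cm³.
x_c = 1266666.67/10000.00 = 126.67 cm; y_c = 186666.67/10000.00 = 18.67 cm.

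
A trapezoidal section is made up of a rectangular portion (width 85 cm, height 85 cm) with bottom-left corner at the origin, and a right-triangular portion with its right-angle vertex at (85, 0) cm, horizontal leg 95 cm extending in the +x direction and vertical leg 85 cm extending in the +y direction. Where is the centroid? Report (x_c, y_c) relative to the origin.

x_c = 69.09 cm, y_c = 37.42 cm

rectangular portion: A = 85 × 85 = 7225.00, centroid at (42.50, 42.50).
triangular portion: A = ½·95·85 = 4037.50, centroid at (116.67, 28.33).
ΣA = 11262.50 cm², ΣAx_c = 778104.17 cm³, ΣAy_c = 421458.33 cm³.
x_c = 778104.17/11262.50 = 69.09 cm; y_c = 421458.33/11262.50 = 37.42 cm.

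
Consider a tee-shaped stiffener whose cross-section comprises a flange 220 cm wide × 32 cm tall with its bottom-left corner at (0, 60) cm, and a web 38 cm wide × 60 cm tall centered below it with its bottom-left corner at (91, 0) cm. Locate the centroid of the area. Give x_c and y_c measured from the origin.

web: A = 38 × 60 = 2280.00, centroid at (110.00, 30.00).
flange: A = 220 × 32 = 7040.00, centroid at (110.00, 76.00).
ΣA = 9320.00 cm², ΣAx_c = 1025200.00 cm³, ΣAy_c = 603440.00 cm³.
x_c = 1025200.00/9320.00 = 110.00 cm; y_c = 603440.00/9320.00 = 64.75 cm.

x_c = 110.00 cm, y_c = 64.75 cm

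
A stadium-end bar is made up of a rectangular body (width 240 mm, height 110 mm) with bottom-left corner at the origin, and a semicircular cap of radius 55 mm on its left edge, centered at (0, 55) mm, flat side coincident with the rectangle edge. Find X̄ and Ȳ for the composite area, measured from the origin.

rectangular body: A = 240 × 110 = 26400.00, centroid at (120.00, 55.00).
semicircular end: A = ½π·55² = 4751.66, centroid at (-23.34, 55.00).
ΣA = 31151.66 mm², ΣAX̄ = 3057083.33 mm³, ΣAȲ = 1713341.24 mm³.
X̄ = 3057083.33/31151.66 = 98.14 mm; Ȳ = 1713341.24/31151.66 = 55.00 mm.

X̄ = 98.14 mm, Ȳ = 55.00 mm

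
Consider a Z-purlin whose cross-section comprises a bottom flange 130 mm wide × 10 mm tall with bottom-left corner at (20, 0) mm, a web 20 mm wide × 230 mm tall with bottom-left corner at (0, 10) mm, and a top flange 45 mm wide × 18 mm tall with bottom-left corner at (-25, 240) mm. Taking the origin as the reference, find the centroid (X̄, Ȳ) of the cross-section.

X̄ = 23.02 mm, Ȳ = 116.72 mm

bottom flange: A = 130 × 10 = 1300.00, centroid at (85.00, 5.00).
web: A = 20 × 230 = 4600.00, centroid at (10.00, 125.00).
top flange: A = 45 × 18 = 810.00, centroid at (-2.50, 249.00).
ΣA = 6710.00 mm², ΣAX̄ = 154475.00 mm³, ΣAȲ = 783190.00 mm³.
X̄ = 154475.00/6710.00 = 23.02 mm; Ȳ = 783190.00/6710.00 = 116.72 mm.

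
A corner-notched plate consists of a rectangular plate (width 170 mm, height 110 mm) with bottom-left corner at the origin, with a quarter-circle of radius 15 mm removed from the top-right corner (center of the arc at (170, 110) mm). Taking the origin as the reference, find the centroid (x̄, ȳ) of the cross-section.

x̄ = 84.25 mm, ȳ = 54.54 mm

Part | A | x̄ᵢ | ȳᵢ | A·x̄ᵢ | A·ȳᵢ
plate | 18700.00 | 85.00 | 55.00 | 1589500.00 | 1028500.00
removed quarter-circle | -176.71 | 163.63 | 103.63 | -28916.48 | -18313.60
Σ | 18523.29 |  |  | 1560583.52 | 1010186.40
x̄ = 1560583.52 / 18523.29 = 84.25 mm
ȳ = 1010186.40 / 18523.29 = 54.54 mm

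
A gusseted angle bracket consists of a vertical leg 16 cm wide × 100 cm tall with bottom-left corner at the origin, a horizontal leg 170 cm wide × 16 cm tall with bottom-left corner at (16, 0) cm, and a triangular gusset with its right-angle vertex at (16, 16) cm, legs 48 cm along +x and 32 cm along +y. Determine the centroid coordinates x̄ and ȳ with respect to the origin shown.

vertical leg: A = 16 × 100 = 1600.00, centroid at (8.00, 50.00).
horizontal leg: A = 170 × 16 = 2720.00, centroid at (101.00, 8.00).
gusset: A = ½·48·32 = 768.00, centroid at (32.00, 26.67).
ΣA = 5088.00 cm², ΣAx̄ = 312096.00 cm³, ΣAȳ = 122240.00 cm³.
x̄ = 312096.00/5088.00 = 61.34 cm; ȳ = 122240.00/5088.00 = 24.03 cm.

x̄ = 61.34 cm, ȳ = 24.03 cm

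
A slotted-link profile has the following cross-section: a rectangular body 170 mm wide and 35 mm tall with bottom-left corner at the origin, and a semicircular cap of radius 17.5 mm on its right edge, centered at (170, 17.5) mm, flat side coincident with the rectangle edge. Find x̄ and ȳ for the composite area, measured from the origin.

x̄ = 91.91 mm, ȳ = 17.50 mm

rectangular body: A = 170 × 35 = 5950.00, centroid at (85.00, 17.50).
semicircular end: A = ½π·17.5² = 481.06, centroid at (177.43, 17.50).
ΣA = 6431.06 mm², ΣAx̄ = 591102.50 mm³, ΣAȳ = 112543.49 mm³.
x̄ = 591102.50/6431.06 = 91.91 mm; ȳ = 112543.49/6431.06 = 17.50 mm.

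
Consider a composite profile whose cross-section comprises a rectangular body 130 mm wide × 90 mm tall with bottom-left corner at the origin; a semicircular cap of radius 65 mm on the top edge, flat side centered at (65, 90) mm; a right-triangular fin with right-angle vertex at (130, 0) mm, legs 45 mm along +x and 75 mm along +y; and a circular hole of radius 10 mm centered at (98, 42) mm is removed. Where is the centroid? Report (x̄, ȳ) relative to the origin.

x̄ = 71.32 mm, ȳ = 67.78 mm

rectangular body: A = 130 × 90 = 11700.00, centroid at (65.00, 45.00).
semicircular top: A = ½π·65² = 6636.61, centroid at (65.00, 117.59).
triangular fin: A = ½·45·75 = 1687.50, centroid at (145.00, 25.00).
hole: A = −π·10² = -314.16, centroid at (98.00, 42.00).
ΣA = 19709.96 mm², ΣAx̄ = 1405779.83 mm³, ΣAȳ = 1335871.45 mm³.
x̄ = 1405779.83/19709.96 = 71.32 mm; ȳ = 1335871.45/19709.96 = 67.78 mm.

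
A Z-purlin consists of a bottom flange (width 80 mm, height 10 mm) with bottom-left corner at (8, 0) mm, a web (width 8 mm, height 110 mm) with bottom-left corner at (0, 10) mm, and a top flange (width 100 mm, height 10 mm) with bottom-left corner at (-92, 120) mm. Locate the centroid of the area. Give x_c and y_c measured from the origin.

bottom flange: A = 80 × 10 = 800.00, centroid at (48.00, 5.00).
web: A = 8 × 110 = 880.00, centroid at (4.00, 65.00).
top flange: A = 100 × 10 = 1000.00, centroid at (-42.00, 125.00).
ΣA = 2680.00 mm²
ΣAx_c = (800.00)(48.00) + (880.00)(4.00) + (1000.00)(-42.00) = -80.00 mm³
ΣAy_c = (800.00)(5.00) + (880.00)(65.00) + (1000.00)(125.00) = 186200.00 mm³
x_c = -80.00 / 2680.00 = -0.03 mm
y_c = 186200.00 / 2680.00 = 69.48 mm

x_c = -0.03 mm, y_c = 69.48 mm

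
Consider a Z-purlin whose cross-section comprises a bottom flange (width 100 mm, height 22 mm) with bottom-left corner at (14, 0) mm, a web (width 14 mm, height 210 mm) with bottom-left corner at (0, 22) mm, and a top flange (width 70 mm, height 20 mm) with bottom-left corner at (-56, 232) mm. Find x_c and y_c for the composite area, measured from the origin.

x_c = 20.18 mm, y_c = 112.60 mm

bottom flange: A = 100 × 22 = 2200.00, centroid at (64.00, 11.00).
web: A = 14 × 210 = 2940.00, centroid at (7.00, 127.00).
top flange: A = 70 × 20 = 1400.00, centroid at (-21.00, 242.00).
ΣA = 6540.00 mm², ΣAx_c = 131980.00 mm³, ΣAy_c = 736380.00 mm³.
x_c = 131980.00/6540.00 = 20.18 mm; y_c = 736380.00/6540.00 = 112.60 mm.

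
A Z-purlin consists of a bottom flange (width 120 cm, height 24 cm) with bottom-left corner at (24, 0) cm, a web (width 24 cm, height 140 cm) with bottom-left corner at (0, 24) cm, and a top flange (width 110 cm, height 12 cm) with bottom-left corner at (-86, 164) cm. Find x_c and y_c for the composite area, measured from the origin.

x_c = 31.92 cm, y_c = 76.03 cm

bottom flange: A = 120 × 24 = 2880.00, centroid at (84.00, 12.00).
web: A = 24 × 140 = 3360.00, centroid at (12.00, 94.00).
top flange: A = 110 × 12 = 1320.00, centroid at (-31.00, 170.00).
ΣA = 7560.00 cm²
ΣAx_c = (2880.00)(84.00) + (3360.00)(12.00) + (1320.00)(-31.00) = 241320.00 cm³
ΣAy_c = (2880.00)(12.00) + (3360.00)(94.00) + (1320.00)(170.00) = 574800.00 cm³
x_c = 241320.00 / 7560.00 = 31.92 cm
y_c = 574800.00 / 7560.00 = 76.03 cm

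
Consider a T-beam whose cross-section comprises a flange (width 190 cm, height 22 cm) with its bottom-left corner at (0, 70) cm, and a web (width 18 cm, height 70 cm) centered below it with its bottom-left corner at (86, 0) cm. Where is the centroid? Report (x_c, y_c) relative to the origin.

web: A = 18 × 70 = 1260.00, centroid at (95.00, 35.00).
flange: A = 190 × 22 = 4180.00, centroid at (95.00, 81.00).
ΣA = 5440.00 cm²
ΣAx_c = (1260.00)(95.00) + (4180.00)(95.00) = 516800.00 cm³
ΣAy_c = (1260.00)(35.00) + (4180.00)(81.00) = 382680.00 cm³
x_c = 516800.00 / 5440.00 = 95.00 cm
y_c = 382680.00 / 5440.00 = 70.35 cm

x_c = 95.00 cm, y_c = 70.35 cm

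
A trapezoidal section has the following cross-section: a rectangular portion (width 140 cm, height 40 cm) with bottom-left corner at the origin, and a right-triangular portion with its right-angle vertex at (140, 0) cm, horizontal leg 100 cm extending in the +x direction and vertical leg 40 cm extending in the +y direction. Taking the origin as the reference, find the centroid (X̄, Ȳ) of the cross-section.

X̄ = 97.19 cm, Ȳ = 18.25 cm

rectangular portion: A = 140 × 40 = 5600.00, centroid at (70.00, 20.00).
triangular portion: A = ½·100·40 = 2000.00, centroid at (173.33, 13.33).
ΣA = 7600.00 cm²
ΣAX̄ = (5600.00)(70.00) + (2000.00)(173.33) = 738666.67 cm³
ΣAȲ = (5600.00)(20.00) + (2000.00)(13.33) = 138666.67 cm³
X̄ = 738666.67 / 7600.00 = 97.19 cm
Ȳ = 138666.67 / 7600.00 = 18.25 cm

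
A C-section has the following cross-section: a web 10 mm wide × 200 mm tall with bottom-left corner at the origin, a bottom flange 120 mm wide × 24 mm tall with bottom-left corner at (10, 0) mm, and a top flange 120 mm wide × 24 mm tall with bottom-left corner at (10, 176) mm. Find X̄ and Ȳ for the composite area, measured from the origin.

X̄ = 53.25 mm, Ȳ = 100.00 mm

Part | A | x̄ᵢ | ȳᵢ | A·x̄ᵢ | A·ȳᵢ
web | 2000.00 | 5.00 | 100.00 | 10000.00 | 200000.00
bottom flange | 2880.00 | 70.00 | 12.00 | 201600.00 | 34560.00
top flange | 2880.00 | 70.00 | 188.00 | 201600.00 | 541440.00
Σ | 7760.00 |  |  | 413200.00 | 776000.00
X̄ = 413200.00 / 7760.00 = 53.25 mm
Ȳ = 776000.00 / 7760.00 = 100.00 mm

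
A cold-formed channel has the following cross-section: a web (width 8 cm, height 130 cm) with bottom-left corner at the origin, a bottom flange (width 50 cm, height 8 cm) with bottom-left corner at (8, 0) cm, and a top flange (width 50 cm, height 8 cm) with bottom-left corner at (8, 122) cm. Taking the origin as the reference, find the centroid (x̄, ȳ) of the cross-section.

x̄ = 16.61 cm, ȳ = 65.00 cm

Part | A | x̄ᵢ | ȳᵢ | A·x̄ᵢ | A·ȳᵢ
web | 1040.00 | 4.00 | 65.00 | 4160.00 | 67600.00
bottom flange | 400.00 | 33.00 | 4.00 | 13200.00 | 1600.00
top flange | 400.00 | 33.00 | 126.00 | 13200.00 | 50400.00
Σ | 1840.00 |  |  | 30560.00 | 119600.00
x̄ = 30560.00 / 1840.00 = 16.61 cm
ȳ = 119600.00 / 1840.00 = 65.00 cm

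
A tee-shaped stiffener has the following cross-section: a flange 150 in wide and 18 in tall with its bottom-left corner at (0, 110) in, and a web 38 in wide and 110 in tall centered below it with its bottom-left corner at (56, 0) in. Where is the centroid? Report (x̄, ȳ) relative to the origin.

web: A = 38 × 110 = 4180.00, centroid at (75.00, 55.00).
flange: A = 150 × 18 = 2700.00, centroid at (75.00, 119.00).
ΣA = 6880.00 in², ΣAx̄ = 516000.00 in³, ΣAȳ = 551200.00 in³.
x̄ = 516000.00/6880.00 = 75.00 in; ȳ = 551200.00/6880.00 = 80.12 in.

x̄ = 75.00 in, ȳ = 80.12 in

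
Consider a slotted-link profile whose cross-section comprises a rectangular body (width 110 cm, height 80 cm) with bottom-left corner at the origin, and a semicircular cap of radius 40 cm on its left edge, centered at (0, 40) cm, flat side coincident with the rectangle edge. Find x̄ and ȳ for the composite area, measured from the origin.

rectangular body: A = 110 × 80 = 8800.00, centroid at (55.00, 40.00).
semicircular end: A = ½π·40² = 2513.27, centroid at (-16.98, 40.00).
ΣA = 11313.27 cm²
ΣAx̄ = (8800.00)(55.00) + (2513.27)(-16.98) = 441333.33 cm³
ΣAȳ = (8800.00)(40.00) + (2513.27)(40.00) = 452530.96 cm³
x̄ = 441333.33 / 11313.27 = 39.01 cm
ȳ = 452530.96 / 11313.27 = 40.00 cm

x̄ = 39.01 cm, ȳ = 40.00 cm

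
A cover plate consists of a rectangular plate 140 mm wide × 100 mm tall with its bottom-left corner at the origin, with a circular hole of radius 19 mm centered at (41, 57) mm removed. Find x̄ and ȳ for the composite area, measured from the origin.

plate: A = 140 × 100 = 14000.00, centroid at (70.00, 50.00).
hole: A = −π·19² = -1134.11, centroid at (41.00, 57.00).
ΣA = 12865.89 mm²
ΣAx̄ = (14000.00)(70.00) + (-1134.11)(41.00) = 933501.29 mm³
ΣAȳ = (14000.00)(50.00) + (-1134.11)(57.00) = 635355.45 mm³
x̄ = 933501.29 / 12865.89 = 72.56 mm
ȳ = 635355.45 / 12865.89 = 49.38 mm

x̄ = 72.56 mm, ȳ = 49.38 mm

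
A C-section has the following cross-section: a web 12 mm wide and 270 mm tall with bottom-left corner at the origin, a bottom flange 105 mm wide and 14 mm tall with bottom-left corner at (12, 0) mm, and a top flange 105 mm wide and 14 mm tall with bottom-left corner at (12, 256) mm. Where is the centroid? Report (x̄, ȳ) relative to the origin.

web: A = 12 × 270 = 3240.00, centroid at (6.00, 135.00).
bottom flange: A = 105 × 14 = 1470.00, centroid at (64.50, 7.00).
top flange: A = 105 × 14 = 1470.00, centroid at (64.50, 263.00).
ΣA = 6180.00 mm²
ΣAx̄ = (3240.00)(6.00) + (1470.00)(64.50) + (1470.00)(64.50) = 209070.00 mm³
ΣAȳ = (3240.00)(135.00) + (1470.00)(7.00) + (1470.00)(263.00) = 834300.00 mm³
x̄ = 209070.00 / 6180.00 = 33.83 mm
ȳ = 834300.00 / 6180.00 = 135.00 mm

x̄ = 33.83 mm, ȳ = 135.00 mm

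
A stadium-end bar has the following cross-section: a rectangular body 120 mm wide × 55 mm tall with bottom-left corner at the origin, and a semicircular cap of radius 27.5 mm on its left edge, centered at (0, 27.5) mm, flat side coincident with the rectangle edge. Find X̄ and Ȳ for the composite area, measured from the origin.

rectangular body: A = 120 × 55 = 6600.00, centroid at (60.00, 27.50).
semicircular end: A = ½π·27.5² = 1187.91, centroid at (-11.67, 27.50).
ΣA = 7787.91 mm²
ΣAX̄ = (6600.00)(60.00) + (1187.91)(-11.67) = 382135.42 mm³
ΣAȲ = (6600.00)(27.50) + (1187.91)(27.50) = 214167.65 mm³
X̄ = 382135.42 / 7787.91 = 49.07 mm
Ȳ = 214167.65 / 7787.91 = 27.50 mm

X̄ = 49.07 mm, Ȳ = 27.50 mm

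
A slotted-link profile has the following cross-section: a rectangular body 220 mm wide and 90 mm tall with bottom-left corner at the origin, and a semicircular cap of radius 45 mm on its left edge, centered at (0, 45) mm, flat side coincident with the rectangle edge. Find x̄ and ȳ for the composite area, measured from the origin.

Part | A | x̄ᵢ | ȳᵢ | A·x̄ᵢ | A·ȳᵢ
rectangular body | 19800.00 | 110.00 | 45.00 | 2178000.00 | 891000.00
semicircular end | 3180.86 | -19.10 | 45.00 | -60750.00 | 143138.82
Σ | 22980.86 |  |  | 2117250.00 | 1034138.82
x̄ = 2117250.00 / 22980.86 = 92.13 mm
ȳ = 1034138.82 / 22980.86 = 45.00 mm

x̄ = 92.13 mm, ȳ = 45.00 mm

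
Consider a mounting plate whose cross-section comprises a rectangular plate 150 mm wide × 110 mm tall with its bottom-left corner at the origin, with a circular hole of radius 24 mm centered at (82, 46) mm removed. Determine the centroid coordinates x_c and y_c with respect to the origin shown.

Part | A | x̄ᵢ | ȳᵢ | A·x̄ᵢ | A·ȳᵢ
plate | 16500.00 | 75.00 | 55.00 | 1237500.00 | 907500.00
hole | -1809.56 | 82.00 | 46.00 | -148383.70 | -83239.64
Σ | 14690.44 |  |  | 1089116.30 | 824260.36
x_c = 1089116.30 / 14690.44 = 74.14 mm
y_c = 824260.36 / 14690.44 = 56.11 mm

x_c = 74.14 mm, y_c = 56.11 mm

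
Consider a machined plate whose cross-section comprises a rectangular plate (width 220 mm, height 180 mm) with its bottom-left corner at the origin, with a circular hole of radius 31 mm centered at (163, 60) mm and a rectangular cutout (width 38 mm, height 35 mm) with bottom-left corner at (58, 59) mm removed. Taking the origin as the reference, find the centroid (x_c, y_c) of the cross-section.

Part | A | x̄ᵢ | ȳᵢ | A·x̄ᵢ | A·ȳᵢ
plate | 39600.00 | 110.00 | 90.00 | 4356000.00 | 3564000.00
hole 1 | -3019.07 | 163.00 | 60.00 | -492108.50 | -181144.23
hole 2 | -1330.00 | 77.00 | 76.50 | -102410.00 | -101745.00
Σ | 35250.93 |  |  | 3761481.50 | 3281110.77
x_c = 3761481.50 / 35250.93 = 106.71 mm
y_c = 3281110.77 / 35250.93 = 93.08 mm

x_c = 106.71 mm, y_c = 93.08 mm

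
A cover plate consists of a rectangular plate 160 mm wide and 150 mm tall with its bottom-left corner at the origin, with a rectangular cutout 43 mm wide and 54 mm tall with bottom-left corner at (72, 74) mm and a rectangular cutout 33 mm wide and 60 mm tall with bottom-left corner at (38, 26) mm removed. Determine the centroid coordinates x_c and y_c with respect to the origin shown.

plate: A = 160 × 150 = 24000.00, centroid at (80.00, 75.00).
hole 1: A = −(43 × 54) = -2322.00, centroid at (93.50, 101.00).
hole 2: A = −(33 × 60) = -1980.00, centroid at (54.50, 56.00).
ΣA = 19698.00 mm², ΣAx_c = 1594983.00 mm³, ΣAy_c = 1454598.00 mm³.
x_c = 1594983.00/19698.00 = 80.97 mm; y_c = 1454598.00/19698.00 = 73.84 mm.

x_c = 80.97 mm, y_c = 73.84 mm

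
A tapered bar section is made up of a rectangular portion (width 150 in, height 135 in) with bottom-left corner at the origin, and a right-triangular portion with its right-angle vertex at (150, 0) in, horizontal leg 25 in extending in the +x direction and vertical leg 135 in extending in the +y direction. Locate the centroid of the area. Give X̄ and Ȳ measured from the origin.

X̄ = 81.41 in, Ȳ = 65.77 in

Part | A | x̄ᵢ | ȳᵢ | A·x̄ᵢ | A·ȳᵢ
rectangular portion | 20250.00 | 75.00 | 67.50 | 1518750.00 | 1366875.00
triangular portion | 1687.50 | 158.33 | 45.00 | 267187.50 | 75937.50
Σ | 21937.50 |  |  | 1785937.50 | 1442812.50
X̄ = 1785937.50 / 21937.50 = 81.41 in
Ȳ = 1442812.50 / 21937.50 = 65.77 in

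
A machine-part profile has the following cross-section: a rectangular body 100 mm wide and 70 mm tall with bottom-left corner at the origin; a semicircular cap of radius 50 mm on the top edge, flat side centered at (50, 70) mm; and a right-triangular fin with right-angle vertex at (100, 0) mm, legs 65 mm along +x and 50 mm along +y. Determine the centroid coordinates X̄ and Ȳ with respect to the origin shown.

X̄ = 59.28 mm, Ȳ = 50.22 mm

rectangular body: A = 100 × 70 = 7000.00, centroid at (50.00, 35.00).
semicircular top: A = ½π·50² = 3926.99, centroid at (50.00, 91.22).
triangular fin: A = ½·65·50 = 1625.00, centroid at (121.67, 16.67).
ΣA = 12551.99 mm²
ΣAX̄ = (7000.00)(50.00) + (3926.99)(50.00) + (1625.00)(121.67) = 744057.87 mm³
ΣAȲ = (7000.00)(35.00) + (3926.99)(91.22) + (1625.00)(16.67) = 630306.02 mm³
X̄ = 744057.87 / 12551.99 = 59.28 mm
Ȳ = 630306.02 / 12551.99 = 50.22 mm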